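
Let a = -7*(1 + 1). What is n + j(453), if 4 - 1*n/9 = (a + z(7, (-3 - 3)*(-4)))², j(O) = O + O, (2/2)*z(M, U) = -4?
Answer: -1974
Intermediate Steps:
z(M, U) = -4
a = -14 (a = -7*2 = -14)
j(O) = 2*O
n = -2880 (n = 36 - 9*(-14 - 4)² = 36 - 9*(-18)² = 36 - 9*324 = 36 - 2916 = -2880)
n + j(453) = -2880 + 2*453 = -2880 + 906 = -1974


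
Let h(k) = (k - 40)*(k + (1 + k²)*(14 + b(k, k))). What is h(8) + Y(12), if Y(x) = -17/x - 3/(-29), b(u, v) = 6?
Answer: -14566345/348 ≈ -41857.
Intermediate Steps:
Y(x) = 3/29 - 17/x (Y(x) = -17/x - 3*(-1/29) = -17/x + 3/29 = 3/29 - 17/x)
h(k) = (-40 + k)*(20 + k + 20*k²) (h(k) = (k - 40)*(k + (1 + k²)*(14 + 6)) = (-40 + k)*(k + (1 + k²)*20) = (-40 + k)*(k + (20 + 20*k²)) = (-40 + k)*(20 + k + 20*k²))
h(8) + Y(12) = (-800 - 799*8² - 20*8 + 20*8³) + (3/29 - 17/12) = (-800 - 799*64 - 160 + 20*512) + (3/29 - 17*1/12) = (-800 - 51136 - 160 + 10240) + (3/29 - 17/12) = -41856 - 457/348 = -14566345/348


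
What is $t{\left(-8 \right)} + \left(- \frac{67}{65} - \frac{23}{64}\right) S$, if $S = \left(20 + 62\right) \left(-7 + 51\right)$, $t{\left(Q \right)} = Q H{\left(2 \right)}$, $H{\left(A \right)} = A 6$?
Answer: $- \frac{2658053}{520} \approx -5111.6$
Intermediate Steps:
$H{\left(A \right)} = 6 A$
$t{\left(Q \right)} = 12 Q$ ($t{\left(Q \right)} = Q 6 \cdot 2 = Q 12 = 12 Q$)
$S = 3608$ ($S = 82 \cdot 44 = 3608$)
$t{\left(-8 \right)} + \left(- \frac{67}{65} - \frac{23}{64}\right) S = 12 \left(-8\right) + \left(- \frac{67}{65} - \frac{23}{64}\right) 3608 = -96 + \left(\left(-67\right) \frac{1}{65} - \frac{23}{64}\right) 3608 = -96 + \left(- \frac{67}{65} - \frac{23}{64}\right) 3608 = -96 - \frac{2608133}{520} = - \frac{2658053}{520}$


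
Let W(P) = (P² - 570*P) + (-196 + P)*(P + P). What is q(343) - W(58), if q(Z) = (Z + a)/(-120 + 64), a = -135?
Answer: 319902/7 ≈ 45700.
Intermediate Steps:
q(Z) = 135/56 - Z/56 (q(Z) = (Z - 135)/(-120 + 64) = (-135 + Z)/(-56) = (-135 + Z)*(-1/56) = 135/56 - Z/56)
W(P) = P² - 570*P + 2*P*(-196 + P) (W(P) = (P² - 570*P) + (-196 + P)*(2*P) = (P² - 570*P) + 2*P*(-196 + P) = P² - 570*P + 2*P*(-196 + P))
q(343) - W(58) = (135/56 - 1/56*343) - 58*(-962 + 3*58) = (135/56 - 49/8) - 58*(-962 + 174) = -26/7 - 58*(-788) = -26/7 - 1*(-45704) = -26/7 + 45704 = 319902/7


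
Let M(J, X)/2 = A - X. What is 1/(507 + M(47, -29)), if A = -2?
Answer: 1/561 ≈ 0.0017825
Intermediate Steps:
M(J, X) = -4 - 2*X (M(J, X) = 2*(-2 - X) = -4 - 2*X)
1/(507 + M(47, -29)) = 1/(507 + (-4 - 2*(-29))) = 1/(507 + (-4 + 58)) = 1/(507 + 54) = 1/561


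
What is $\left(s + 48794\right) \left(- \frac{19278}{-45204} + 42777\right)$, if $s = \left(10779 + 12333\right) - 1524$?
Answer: $\frac{11341536045021}{3767} \approx 3.0108 \cdot 10^{9}$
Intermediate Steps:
$s = 21588$ ($s = 23112 - 1524 = 21588$)
$\left(s + 48794\right) \left(- \frac{19278}{-45204} + 42777\right) = \left(21588 + 48794\right) \left(- \frac{19278}{-45204} + 42777\right) = 70382 \left(\left(-19278\right) \left(- \frac{1}{45204}\right) + 42777\right) = 70382 \left(\frac{3213}{7534} + 42777\right) = 70382 \cdot \frac{322285131}{7534} = \frac{11341536045021}{3767}$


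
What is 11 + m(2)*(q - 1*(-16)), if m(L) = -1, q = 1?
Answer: -6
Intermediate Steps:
11 + m(2)*(q - 1*(-16)) = 11 - (1 - 1*(-16)) = 11 - (1 + 16) = 11 - 1*17 = 11 - 17 = -6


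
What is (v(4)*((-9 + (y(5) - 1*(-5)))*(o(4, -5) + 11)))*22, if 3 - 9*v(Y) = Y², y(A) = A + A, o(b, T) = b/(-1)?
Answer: -4004/3 ≈ -1334.7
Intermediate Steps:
o(b, T) = -b (o(b, T) = b*(-1) = -b)
y(A) = 2*A
v(Y) = ⅓ - Y²/9
(v(4)*((-9 + (y(5) - 1*(-5)))*(o(4, -5) + 11)))*22 = ((⅓ - ⅑*4²)*((-9 + (2*5 - 1*(-5)))*(-1*4 + 11)))*22 = ((⅓ - ⅑*16)*((-9 + (10 + 5))*(-4 + 11)))*22 = ((⅓ - 16/9)*((-9 + 15)*7))*22 = -26*7/3*22 = -13/9*42*22 = -182/3*22 = -4004/3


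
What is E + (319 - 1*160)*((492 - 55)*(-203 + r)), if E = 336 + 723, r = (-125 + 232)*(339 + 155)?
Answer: 3658628424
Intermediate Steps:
r = 52858 (r = 107*494 = 52858)
E = 1059
E + (319 - 1*160)*((492 - 55)*(-203 + r)) = 1059 + (319 - 1*160)*((492 - 55)*(-203 + 52858)) = 1059 + (319 - 160)*(437*52655) = 1059 + 159*23010235 = 1059 + 3658627365 = 3658628424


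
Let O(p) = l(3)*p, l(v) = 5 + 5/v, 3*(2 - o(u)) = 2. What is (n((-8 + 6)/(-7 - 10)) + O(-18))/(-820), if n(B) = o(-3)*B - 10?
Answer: 3311/20910 ≈ 0.15835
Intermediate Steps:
o(u) = 4/3 (o(u) = 2 - ⅓*2 = 2 - ⅔ = 4/3)
n(B) = -10 + 4*B/3 (n(B) = 4*B/3 - 10 = -10 + 4*B/3)
O(p) = 20*p/3 (O(p) = (5 + 5/3)*p = 20*p/3)
(n((-8 + 6)/(-7 - 10)) + O(-18))/(-820) = ((-10 + 4*((-8 + 6)/(-7 - 10))/3) + (20/3)*(-18))/(-820) = ((-10 + 4*(-2/(-17))/3) - 120)*(-1/820) = ((-10 + 4*(-2*(-1/17))/3) - 120)*(-1/820) = ((-10 + (4/3)*(2/17)) - 120)*(-1/820) = ((-10 + 8/51) - 120)*(-1/820) = (-502/51 - 120)*(-1/820) = -6622/51*(-1/820) = 3311/20910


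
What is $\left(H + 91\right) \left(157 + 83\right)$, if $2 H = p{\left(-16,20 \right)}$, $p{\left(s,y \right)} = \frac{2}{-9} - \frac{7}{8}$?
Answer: $\frac{65125}{3} \approx 21708.0$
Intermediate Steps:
$p{\left(s,y \right)} = - \frac{79}{72}$ ($p{\left(s,y \right)} = 2 \left(- \frac{1}{9}\right) - \frac{7}{8} = - \frac{2}{9} - \frac{7}{8} = - \frac{79}{72}$)
$H = - \frac{79}{144}$ ($H = \frac{1}{2} \left(- \frac{79}{72}\right) = - \frac{79}{144} \approx -0.54861$)
$\left(H + 91\right) \left(157 + 83\right) = \left(- \frac{79}{144} + 91\right) \left(157 + 83\right) = \frac{13025}{144} \cdot 240 = \frac{65125}{3}$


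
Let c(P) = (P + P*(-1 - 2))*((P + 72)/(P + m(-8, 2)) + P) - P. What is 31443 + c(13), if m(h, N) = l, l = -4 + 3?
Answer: 185447/6 ≈ 30908.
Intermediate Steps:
l = -1
m(h, N) = -1
c(P) = -P - 2*P*(P + (72 + P)/(-1 + P)) (c(P) = (P + P*(-1 - 2))*((P + 72)/(P - 1) + P) - P = (P + P*(-3))*((72 + P)/(-1 + P) + P) - P = (P - 3*P)*((72 + P)/(-1 + P) + P) - P = (-2*P)*(P + (72 + P)/(-1 + P)) - P = -2*P*(P + (72 + P)/(-1 + P)) - P = -P - 2*P*(P + (72 + P)/(-1 + P)))
31443 + c(13) = 31443 - 1*13*(143 + 13 + 2*13²)/(-1 + 13) = 31443 - 1*13*(143 + 13 + 2*169)/12 = 31443 - 1*13*1/12*(143 + 13 + 338) = 31443 - 1*13*1/12*494 = 31443 - 3211/6 = 185447/6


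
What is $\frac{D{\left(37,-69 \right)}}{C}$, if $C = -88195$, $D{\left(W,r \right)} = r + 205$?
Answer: $- \frac{136}{88195} \approx -0.001542$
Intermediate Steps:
$D{\left(W,r \right)} = 205 + r$
$\frac{D{\left(37,-69 \right)}}{C} = \frac{205 - 69}{-88195} = 136 \left(- \frac{1}{88195}\right) = - \frac{136}{88195}$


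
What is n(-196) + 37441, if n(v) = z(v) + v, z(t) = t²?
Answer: 75661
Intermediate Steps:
n(v) = v + v² (n(v) = v² + v = v + v²)
n(-196) + 37441 = -196*(1 - 196) + 37441 = -196*(-195) + 37441 = 38220 + 37441 = 75661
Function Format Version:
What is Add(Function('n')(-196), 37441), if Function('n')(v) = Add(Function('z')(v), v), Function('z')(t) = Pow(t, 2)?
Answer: 75661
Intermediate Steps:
Function('n')(v) = Add(v, Pow(v, 2)) (Function('n')(v) = Add(Pow(v, 2), v) = Add(v, Pow(v, 2)))
Add(Function('n')(-196), 37441) = Add(Mul(-196, Add(1, -196)), 37441) = Add(Mul(-196, -195), 37441) = Add(38220, 37441) = 75661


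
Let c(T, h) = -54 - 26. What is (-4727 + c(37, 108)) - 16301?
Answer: -21108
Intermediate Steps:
c(T, h) = -80
(-4727 + c(37, 108)) - 16301 = (-4727 - 80) - 16301 = -4807 - 16301 = -21108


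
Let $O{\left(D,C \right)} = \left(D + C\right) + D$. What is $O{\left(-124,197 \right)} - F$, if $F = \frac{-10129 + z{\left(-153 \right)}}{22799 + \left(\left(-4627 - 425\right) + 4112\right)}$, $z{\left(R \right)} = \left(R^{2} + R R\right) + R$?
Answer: $- \frac{1151345}{21859} \approx -52.671$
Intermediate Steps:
$z{\left(R \right)} = R + 2 R^{2}$ ($z{\left(R \right)} = \left(R^{2} + R^{2}\right) + R = 2 R^{2} + R = R + 2 R^{2}$)
$F = \frac{36536}{21859}$ ($F = \frac{-10129 - 153 \left(1 + 2 \left(-153\right)\right)}{22799 + \left(\left(-4627 - 425\right) + 4112\right)} = \frac{-10129 - 153 \left(1 - 306\right)}{22799 + \left(-5052 + 4112\right)} = \frac{-10129 - -46665}{22799 - 940} = \frac{-10129 + 46665}{21859} = 36536 \cdot \frac{1}{21859} = \frac{36536}{21859} \approx 1.6714$)
$O{\left(D,C \right)} = C + 2 D$ ($O{\left(D,C \right)} = \left(C + D\right) + D = C + 2 D$)
$O{\left(-124,197 \right)} - F = \left(197 + 2 \left(-124\right)\right) - \frac{36536}{21859} = \left(197 - 248\right) - \frac{36536}{21859} = -51 - \frac{36536}{21859} = - \frac{1151345}{21859}$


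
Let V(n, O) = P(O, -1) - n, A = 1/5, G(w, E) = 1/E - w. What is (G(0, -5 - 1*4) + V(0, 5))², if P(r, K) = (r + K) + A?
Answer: 33856/2025 ≈ 16.719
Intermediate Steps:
A = ⅕ ≈ 0.20000
P(r, K) = ⅕ + K + r (P(r, K) = (r + K) + ⅕ = (K + r) + ⅕ = ⅕ + K + r)
V(n, O) = -⅘ + O - n (V(n, O) = (⅕ - 1 + O) - n = (-⅘ + O) - n = -⅘ + O - n)
(G(0, -5 - 1*4) + V(0, 5))² = ((1/(-5 - 1*4) - 1*0) + (-⅘ + 5 - 1*0))² = ((1/(-5 - 4) + 0) + (-⅘ + 5 + 0))² = ((1/(-9) + 0) + 21/5)² = ((-⅑ + 0) + 21/5)² = (-⅑ + 21/5)² = (184/45)² = 33856/2025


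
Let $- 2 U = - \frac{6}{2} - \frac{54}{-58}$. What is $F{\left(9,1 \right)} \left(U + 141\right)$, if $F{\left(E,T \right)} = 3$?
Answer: $\frac{12357}{29} \approx 426.1$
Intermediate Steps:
$U = \frac{30}{29}$ ($U = - \frac{- \frac{6}{2} - \frac{54}{-58}}{2} = - \frac{\left(-6\right) \frac{1}{2} - - \frac{27}{29}}{2} = - \frac{-3 + \frac{27}{29}}{2} = \left(- \frac{1}{2}\right) \left(- \frac{60}{29}\right) = \frac{30}{29} \approx 1.0345$)
$F{\left(9,1 \right)} \left(U + 141\right) = 3 \left(\frac{30}{29} + 141\right) = 3 \cdot \frac{4119}{29} = \frac{12357}{29}$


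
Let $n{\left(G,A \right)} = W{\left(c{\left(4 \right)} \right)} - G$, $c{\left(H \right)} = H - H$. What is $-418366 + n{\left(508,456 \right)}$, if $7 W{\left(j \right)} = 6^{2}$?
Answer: $- \frac{2932082}{7} \approx -4.1887 \cdot 10^{5}$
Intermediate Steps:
$c{\left(H \right)} = 0$
$W{\left(j \right)} = \frac{36}{7}$ ($W{\left(j \right)} = \frac{6^{2}}{7} = \frac{1}{7} \cdot 36 = \frac{36}{7}$)
$n{\left(G,A \right)} = \frac{36}{7} - G$
$-418366 + n{\left(508,456 \right)} = -418366 + \left(\frac{36}{7} - 508\right) = -418366 - \frac{3520}{7} = - \frac{2932082}{7}$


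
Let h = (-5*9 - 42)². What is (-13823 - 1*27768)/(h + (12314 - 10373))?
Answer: -41591/9510 ≈ -4.3734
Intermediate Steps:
h = 7569 (h = (-45 - 42)² = (-87)² = 7569)
(-13823 - 1*27768)/(h + (12314 - 10373)) = (-13823 - 1*27768)/(7569 + (12314 - 10373)) = (-13823 - 27768)/(7569 + 1941) = -41591/9510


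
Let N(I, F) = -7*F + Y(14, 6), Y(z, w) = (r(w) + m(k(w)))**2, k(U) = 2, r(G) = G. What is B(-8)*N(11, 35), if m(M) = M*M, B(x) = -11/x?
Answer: -1595/8 ≈ -199.38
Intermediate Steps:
m(M) = M**2
Y(z, w) = (4 + w)**2 (Y(z, w) = (w + 2**2)**2 = (w + 4)**2 = (4 + w)**2)
N(I, F) = 100 - 7*F (N(I, F) = -7*F + (4 + 6)**2 = -7*F + 10**2 = -7*F + 100 = 100 - 7*F)
B(-8)*N(11, 35) = (-11/(-8))*(100 - 7*35) = (-11*(-1/8))*(100 - 245) = (11/8)*(-145) = -1595/8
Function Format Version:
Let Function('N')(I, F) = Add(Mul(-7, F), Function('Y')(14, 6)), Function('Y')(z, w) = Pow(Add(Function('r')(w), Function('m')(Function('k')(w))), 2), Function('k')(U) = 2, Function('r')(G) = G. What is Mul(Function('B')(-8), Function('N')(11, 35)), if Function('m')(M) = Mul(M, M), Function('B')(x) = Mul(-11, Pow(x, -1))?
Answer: Rational(-1595, 8) ≈ -199.38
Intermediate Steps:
Function('m')(M) = Pow(M, 2)
Function('Y')(z, w) = Pow(Add(4, w), 2) (Function('Y')(z, w) = Pow(Add(w, Pow(2, 2)), 2) = Pow(Add(w, 4), 2) = Pow(Add(4, w), 2))
Function('N')(I, F) = Add(100, Mul(-7, F)) (Function('N')(I, F) = Add(Mul(-7, F), Pow(Add(4, 6), 2)) = Add(Mul(-7, F), Pow(10, 2)) = Add(Mul(-7, F), 100) = Add(100, Mul(-7, F)))
Mul(Function('B')(-8), Function('N')(11, 35)) = Mul(Mul(-11, Pow(-8, -1)), Add(100, Mul(-7, 35))) = Mul(Mul(-11, Rational(-1, 8)), Add(100, -245)) = Mul(Rational(11, 8), -145) = Rational(-1595, 8)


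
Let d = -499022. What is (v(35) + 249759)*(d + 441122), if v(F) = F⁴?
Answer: -101347233600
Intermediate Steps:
(v(35) + 249759)*(d + 441122) = (35⁴ + 249759)*(-499022 + 441122) = (1500625 + 249759)*(-57900) = 1750384*(-57900) = -101347233600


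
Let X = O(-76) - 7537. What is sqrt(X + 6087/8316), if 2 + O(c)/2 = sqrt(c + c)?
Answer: sqrt(-1609424971 + 853776*I*sqrt(38))/462 ≈ 0.14198 + 86.835*I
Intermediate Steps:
O(c) = -4 + 2*sqrt(2)*sqrt(c) (O(c) = -4 + 2*sqrt(c + c) = -4 + 2*sqrt(2*c) = -4 + 2*(sqrt(2)*sqrt(c)) = -4 + 2*sqrt(2)*sqrt(c))
X = -7541 + 4*I*sqrt(38) (X = (-4 + 2*sqrt(2)*sqrt(-76)) - 7537 = (-4 + 2*sqrt(2)*(2*I*sqrt(19))) - 7537 = (-4 + 4*I*sqrt(38)) - 7537 = -7541 + 4*I*sqrt(38) ≈ -7541.0 + 24.658*I)
sqrt(X + 6087/8316) = sqrt((-7541 + 4*I*sqrt(38)) + 6087/8316) = sqrt((-7541 + 4*I*sqrt(38)) + 6087*(1/8316)) = sqrt((-7541 + 4*I*sqrt(38)) + 2029/2772) = sqrt(-20901623/2772 + 4*I*sqrt(38))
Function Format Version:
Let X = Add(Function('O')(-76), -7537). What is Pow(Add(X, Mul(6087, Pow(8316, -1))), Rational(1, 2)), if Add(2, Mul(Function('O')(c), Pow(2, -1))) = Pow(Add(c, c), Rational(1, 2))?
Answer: Mul(Rational(1, 462), Pow(Add(-1609424971, Mul(853776, I, Pow(38, Rational(1, 2)))), Rational(1, 2))) ≈ Add(0.14198, Mul(86.835, I))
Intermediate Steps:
Function('O')(c) = Add(-4, Mul(2, Pow(2, Rational(1, 2)), Pow(c, Rational(1, 2)))) (Function('O')(c) = Add(-4, Mul(2, Pow(Add(c, c), Rational(1, 2)))) = Add(-4, Mul(2, Pow(Mul(2, c), Rational(1, 2)))) = Add(-4, Mul(2, Mul(Pow(2, Rational(1, 2)), Pow(c, Rational(1, 2))))) = Add(-4, Mul(2, Pow(2, Rational(1, 2)), Pow(c, Rational(1, 2)))))
X = Add(-7541, Mul(4, I, Pow(38, Rational(1, 2)))) (X = Add(Add(-4, Mul(2, Pow(2, Rational(1, 2)), Pow(-76, Rational(1, 2)))), -7537) = Add(Add(-4, Mul(2, Pow(2, Rational(1, 2)), Mul(2, I, Pow(19, Rational(1, 2))))), -7537) = Add(Add(-4, Mul(4, I, Pow(38, Rational(1, 2)))), -7537) = Add(-7541, Mul(4, I, Pow(38, Rational(1, 2)))) ≈ Add(-7541.0, Mul(24.658, I)))
Pow(Add(X, Mul(6087, Pow(8316, -1))), Rational(1, 2)) = Pow(Add(Add(-7541, Mul(4, I, Pow(38, Rational(1, 2)))), Mul(6087, Pow(8316, -1))), Rational(1, 2)) = Pow(Add(Add(-7541, Mul(4, I, Pow(38, Rational(1, 2)))), Mul(6087, Rational(1, 8316))), Rational(1, 2)) = Pow(Add(Add(-7541, Mul(4, I, Pow(38, Rational(1, 2)))), Rational(2029, 2772)), Rational(1, 2)) = Pow(Add(Rational(-20901623, 2772), Mul(4, I, Pow(38, Rational(1, 2)))), Rational(1, 2))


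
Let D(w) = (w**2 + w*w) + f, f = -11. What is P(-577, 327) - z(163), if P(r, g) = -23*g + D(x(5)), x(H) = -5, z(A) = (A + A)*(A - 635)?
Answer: 146390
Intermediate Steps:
z(A) = 2*A*(-635 + A) (z(A) = (2*A)*(-635 + A) = 2*A*(-635 + A))
D(w) = -11 + 2*w**2 (D(w) = (w**2 + w*w) - 11 = (w**2 + w**2) - 11 = 2*w**2 - 11 = -11 + 2*w**2)
P(r, g) = 39 - 23*g (P(r, g) = -23*g + (-11 + 2*(-5)**2) = -23*g + (-11 + 2*25) = -23*g + (-11 + 50) = -23*g + 39 = 39 - 23*g)
P(-577, 327) - z(163) = (39 - 23*327) - 2*163*(-635 + 163) = (39 - 7521) - 2*163*(-472) = -7482 - 1*(-153872) = -7482 + 153872 = 146390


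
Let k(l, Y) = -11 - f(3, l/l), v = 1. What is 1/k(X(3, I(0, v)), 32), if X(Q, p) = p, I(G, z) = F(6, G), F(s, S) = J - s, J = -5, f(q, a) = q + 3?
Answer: -1/17 ≈ -0.058824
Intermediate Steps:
f(q, a) = 3 + q
F(s, S) = -5 - s
I(G, z) = -11 (I(G, z) = -5 - 1*6 = -5 - 6 = -11)
k(l, Y) = -17 (k(l, Y) = -11 - (3 + 3) = -11 - 1*6 = -11 - 6 = -17)
1/k(X(3, I(0, v)), 32) = 1/(-17) = -1/17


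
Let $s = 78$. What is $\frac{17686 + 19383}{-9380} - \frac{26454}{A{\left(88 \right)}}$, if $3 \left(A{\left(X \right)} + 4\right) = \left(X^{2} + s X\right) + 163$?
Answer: $- \frac{1291516931}{138439420} \approx -9.3291$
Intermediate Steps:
$A{\left(X \right)} = \frac{151}{3} + 26 X + \frac{X^{2}}{3}$ ($A{\left(X \right)} = -4 + \frac{\left(X^{2} + 78 X\right) + 163}{3} = -4 + \frac{163 + X^{2} + 78 X}{3} = -4 + \left(\frac{163}{3} + 26 X + \frac{X^{2}}{3}\right) = \frac{151}{3} + 26 X + \frac{X^{2}}{3}$)
$\frac{17686 + 19383}{-9380} - \frac{26454}{A{\left(88 \right)}} = \frac{17686 + 19383}{-9380} - \frac{26454}{\frac{151}{3} + 26 \cdot 88 + \frac{88^{2}}{3}} = 37069 \left(- \frac{1}{9380}\right) - \frac{26454}{\frac{151}{3} + 2288 + \frac{1}{3} \cdot 7744} = - \frac{37069}{9380} - \frac{26454}{\frac{151}{3} + 2288 + \frac{7744}{3}} = - \frac{37069}{9380} - \frac{26454}{\frac{14759}{3}} = - \frac{37069}{9380} - \frac{79362}{14759} = - \frac{1291516931}{138439420}$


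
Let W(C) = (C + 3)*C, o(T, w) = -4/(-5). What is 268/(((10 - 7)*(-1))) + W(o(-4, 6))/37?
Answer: -247672/2775 ≈ -89.251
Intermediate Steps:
o(T, w) = ⅘ (o(T, w) = -4*(-⅕) = ⅘)
W(C) = C*(3 + C) (W(C) = (3 + C)*C = C*(3 + C))
268/(((10 - 7)*(-1))) + W(o(-4, 6))/37 = 268/(((10 - 7)*(-1))) + (4*(3 + ⅘)/5)/37 = 268/((3*(-1))) + ((⅘)*(19/5))*(1/37) = 268/(-3) + (76/25)*(1/37) = 268*(-⅓) + 76/925 = -268/3 + 76/925 = -247672/2775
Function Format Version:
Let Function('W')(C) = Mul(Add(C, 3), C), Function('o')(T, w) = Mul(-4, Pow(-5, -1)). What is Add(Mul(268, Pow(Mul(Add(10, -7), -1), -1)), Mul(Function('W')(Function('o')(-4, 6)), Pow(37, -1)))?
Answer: Rational(-247672, 2775) ≈ -89.251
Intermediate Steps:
Function('o')(T, w) = Rational(4, 5) (Function('o')(T, w) = Mul(-4, Rational(-1, 5)) = Rational(4, 5))
Function('W')(C) = Mul(C, Add(3, C)) (Function('W')(C) = Mul(Add(3, C), C) = Mul(C, Add(3, C)))
Add(Mul(268, Pow(Mul(Add(10, -7), -1), -1)), Mul(Function('W')(Function('o')(-4, 6)), Pow(37, -1))) = Add(Mul(268, Pow(Mul(Add(10, -7), -1), -1)), Mul(Mul(Rational(4, 5), Add(3, Rational(4, 5))), Pow(37, -1))) = Add(Mul(268, Pow(Mul(3, -1), -1)), Mul(Mul(Rational(4, 5), Rational(19, 5)), Rational(1, 37))) = Add(Mul(268, Pow(-3, -1)), Mul(Rational(76, 25), Rational(1, 37))) = Add(Mul(268, Rational(-1, 3)), Rational(76, 925)) = Add(Rational(-268, 3), Rational(76, 925)) = Rational(-247672, 2775)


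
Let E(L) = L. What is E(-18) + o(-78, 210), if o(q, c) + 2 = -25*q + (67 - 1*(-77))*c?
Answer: 32170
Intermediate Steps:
o(q, c) = -2 - 25*q + 144*c (o(q, c) = -2 + (-25*q + (67 - 1*(-77))*c) = -2 + (-25*q + (67 + 77)*c) = -2 + (-25*q + 144*c) = -2 - 25*q + 144*c)
E(-18) + o(-78, 210) = -18 + (-2 - 25*(-78) + 144*210) = -18 + (-2 + 1950 + 30240) = -18 + 32188 = 32170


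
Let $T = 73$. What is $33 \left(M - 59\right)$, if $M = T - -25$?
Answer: $1287$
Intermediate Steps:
$M = 98$ ($M = 73 - -25 = 73 + 25 = 98$)
$33 \left(M - 59\right) = 33 \left(98 - 59\right) = 33 \cdot 39 = 1287$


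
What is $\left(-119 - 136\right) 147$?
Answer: $-37485$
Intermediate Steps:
$\left(-119 - 136\right) 147 = \left(-255\right) 147 = -37485$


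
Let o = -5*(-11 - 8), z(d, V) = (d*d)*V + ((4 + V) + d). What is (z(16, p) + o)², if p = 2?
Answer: 395641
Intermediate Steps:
z(d, V) = 4 + V + d + V*d² (z(d, V) = d²*V + (4 + V + d) = V*d² + (4 + V + d) = 4 + V + d + V*d²)
o = 95 (o = -5*(-19) = 95)
(z(16, p) + o)² = ((4 + 2 + 16 + 2*16²) + 95)² = ((4 + 2 + 16 + 2*256) + 95)² = ((4 + 2 + 16 + 512) + 95)² = (534 + 95)² = 629² = 395641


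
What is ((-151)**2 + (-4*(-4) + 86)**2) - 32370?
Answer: 835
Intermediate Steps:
((-151)**2 + (-4*(-4) + 86)**2) - 32370 = (22801 + (16 + 86)**2) - 32370 = (22801 + 102**2) - 32370 = (22801 + 10404) - 32370 = 33205 - 32370 = 835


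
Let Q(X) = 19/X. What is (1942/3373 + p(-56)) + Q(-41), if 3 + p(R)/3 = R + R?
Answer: -47695550/138293 ≈ -344.89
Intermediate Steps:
p(R) = -9 + 6*R (p(R) = -9 + 3*(R + R) = -9 + 3*(2*R) = -9 + 6*R)
(1942/3373 + p(-56)) + Q(-41) = (1942/3373 + (-9 + 6*(-56))) + 19/(-41) = (1942*(1/3373) + (-9 - 336)) + 19*(-1/41) = (1942/3373 - 345) - 19/41 = -1161743/3373 - 19/41 = -47695550/138293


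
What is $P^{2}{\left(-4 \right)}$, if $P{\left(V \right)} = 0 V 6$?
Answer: $0$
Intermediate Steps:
$P{\left(V \right)} = 0$ ($P{\left(V \right)} = 0 \cdot 6 = 0$)
$P^{2}{\left(-4 \right)} = 0^{2} = 0$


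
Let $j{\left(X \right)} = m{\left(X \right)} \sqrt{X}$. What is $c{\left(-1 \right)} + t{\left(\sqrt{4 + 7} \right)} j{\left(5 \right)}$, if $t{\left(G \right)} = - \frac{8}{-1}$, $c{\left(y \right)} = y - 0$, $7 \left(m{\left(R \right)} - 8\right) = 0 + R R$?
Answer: $-1 + \frac{648 \sqrt{5}}{7} \approx 206.0$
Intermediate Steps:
$m{\left(R \right)} = 8 + \frac{R^{2}}{7}$ ($m{\left(R \right)} = 8 + \frac{0 + R R}{7} = 8 + \frac{0 + R^{2}}{7} = 8 + \frac{R^{2}}{7}$)
$c{\left(y \right)} = y$ ($c{\left(y \right)} = y + 0 = y$)
$t{\left(G \right)} = 8$ ($t{\left(G \right)} = \left(-8\right) \left(-1\right) = 8$)
$j{\left(X \right)} = \sqrt{X} \left(8 + \frac{X^{2}}{7}\right)$ ($j{\left(X \right)} = \left(8 + \frac{X^{2}}{7}\right) \sqrt{X} = \sqrt{X} \left(8 + \frac{X^{2}}{7}\right)$)
$c{\left(-1 \right)} + t{\left(\sqrt{4 + 7} \right)} j{\left(5 \right)} = -1 + 8 \frac{\sqrt{5} \left(56 + 5^{2}\right)}{7} = -1 + 8 \frac{\sqrt{5} \left(56 + 25\right)}{7} = -1 + 8 \cdot \frac{1}{7} \sqrt{5} \cdot 81 = -1 + 8 \frac{81 \sqrt{5}}{7} = -1 + \frac{648 \sqrt{5}}{7}$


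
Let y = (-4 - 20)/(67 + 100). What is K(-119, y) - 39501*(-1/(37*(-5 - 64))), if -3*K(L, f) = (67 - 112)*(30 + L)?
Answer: -1149252/851 ≈ -1350.5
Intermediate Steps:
y = -24/167 ≈ -0.14371
K(L, f) = 450 + 15*L (K(L, f) = -(67 - 112)*(30 + L)/3 = -(-15)*(30 + L) = -(-1350 - 45*L)/3 = 450 + 15*L)
K(-119, y) - 39501*(-1/(37*(-5 - 64))) = (450 + 15*(-119)) - 39501*(-1/(37*(-5 - 64))) = (450 - 1785) - 39501/((-69*(-37))) = -1335 - 39501/2553 = -1335 - 39501*1/2553 = -1335 - 13167/851 = -1149252/851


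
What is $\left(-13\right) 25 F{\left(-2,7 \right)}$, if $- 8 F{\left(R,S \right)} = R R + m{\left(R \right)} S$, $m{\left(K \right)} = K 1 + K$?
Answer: $-975$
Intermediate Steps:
$m{\left(K \right)} = 2 K$ ($m{\left(K \right)} = K + K = 2 K$)
$F{\left(R,S \right)} = - \frac{R^{2}}{8} - \frac{R S}{4}$ ($F{\left(R,S \right)} = - \frac{R R + 2 R S}{8} = - \frac{R^{2} + 2 R S}{8} = - \frac{R^{2}}{8} - \frac{R S}{4}$)
$\left(-13\right) 25 F{\left(-2,7 \right)} = \left(-13\right) 25 \cdot \frac{1}{8} \left(-2\right) \left(\left(-1\right) \left(-2\right) - 14\right) = - 325 \cdot \frac{1}{8} \left(-2\right) \left(2 - 14\right) = - 325 \cdot \frac{1}{8} \left(-2\right) \left(-12\right) = \left(-325\right) 3 = -975$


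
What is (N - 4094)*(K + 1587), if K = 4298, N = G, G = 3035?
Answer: -6232215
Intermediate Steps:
N = 3035
(N - 4094)*(K + 1587) = (3035 - 4094)*(4298 + 1587) = -1059*5885 = -6232215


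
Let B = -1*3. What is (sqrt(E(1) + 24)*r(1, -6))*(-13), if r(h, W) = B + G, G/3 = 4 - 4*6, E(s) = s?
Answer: 4095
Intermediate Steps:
G = -60 (G = 3*(4 - 4*6) = 3*(4 - 24) = 3*(-20) = -60)
B = -3
r(h, W) = -63 (r(h, W) = -3 - 60 = -63)
(sqrt(E(1) + 24)*r(1, -6))*(-13) = (sqrt(1 + 24)*(-63))*(-13) = (sqrt(25)*(-63))*(-13) = (5*(-63))*(-13) = -315*(-13) = 4095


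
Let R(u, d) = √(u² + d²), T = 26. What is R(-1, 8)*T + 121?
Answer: 121 + 26*√65 ≈ 330.62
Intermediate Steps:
R(u, d) = √(d² + u²)
R(-1, 8)*T + 121 = √(8² + (-1)²)*26 + 121 = √(64 + 1)*26 + 121 = √65*26 + 121 = 26*√65 + 121 = 121 + 26*√65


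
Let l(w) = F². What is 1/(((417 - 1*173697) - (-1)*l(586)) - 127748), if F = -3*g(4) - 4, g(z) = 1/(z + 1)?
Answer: -25/7525171 ≈ -3.3222e-6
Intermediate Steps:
g(z) = 1/(1 + z)
F = -23/5 (F = -3/(1 + 4) - 4 = -3/5 - 4 = -3*⅕ - 4 = -⅗ - 4 = -23/5 ≈ -4.6000)
l(w) = 529/25 (l(w) = (-23/5)² = 529/25)
1/(((417 - 1*173697) - (-1)*l(586)) - 127748) = 1/(((417 - 1*173697) - (-1)*529/25) - 127748) = 1/(((417 - 173697) - 1*(-529/25)) - 127748) = 1/((-173280 + 529/25) - 127748) = 1/(-4331471/25 - 127748) = 1/(-7525171/25) = -25/7525171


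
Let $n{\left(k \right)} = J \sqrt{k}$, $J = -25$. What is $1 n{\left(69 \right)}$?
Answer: $- 25 \sqrt{69} \approx -207.67$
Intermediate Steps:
$n{\left(k \right)} = - 25 \sqrt{k}$
$1 n{\left(69 \right)} = 1 \left(- 25 \sqrt{69}\right) = - 25 \sqrt{69}$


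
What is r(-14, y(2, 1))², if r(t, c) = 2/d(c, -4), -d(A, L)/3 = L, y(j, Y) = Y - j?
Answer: 1/36 ≈ 0.027778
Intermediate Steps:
d(A, L) = -3*L
r(t, c) = ⅙ (r(t, c) = 2/((-3*(-4))) = 2/12 = 2*(1/12) = ⅙)
r(-14, y(2, 1))² = (⅙)² = 1/36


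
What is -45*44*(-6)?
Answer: 11880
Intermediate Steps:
-45*44*(-6) = -1980*(-6) = 11880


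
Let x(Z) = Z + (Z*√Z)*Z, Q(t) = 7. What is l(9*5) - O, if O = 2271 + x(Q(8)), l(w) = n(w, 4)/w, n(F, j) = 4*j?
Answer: -102494/45 - 49*√7 ≈ -2407.3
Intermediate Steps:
x(Z) = Z + Z^(5/2) (x(Z) = Z + Z^(3/2)*Z = Z + Z^(5/2))
l(w) = 16/w (l(w) = (4*4)/w = 16/w)
O = 2278 + 49*√7 (O = 2271 + (7 + 7^(5/2)) = 2271 + (7 + 49*√7) = 2278 + 49*√7 ≈ 2407.6)
l(9*5) - O = 16/((9*5)) - (2278 + 49*√7) = 16/45 + (-2278 - 49*√7) = -102494/45 - 49*√7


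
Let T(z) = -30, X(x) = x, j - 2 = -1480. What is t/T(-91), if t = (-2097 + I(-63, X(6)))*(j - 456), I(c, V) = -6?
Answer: -677867/5 ≈ -1.3557e+5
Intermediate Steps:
j = -1478 (j = 2 - 1480 = -1478)
t = 4067202 (t = (-2097 - 6)*(-1478 - 456) = -2103*(-1934) = 4067202)
t/T(-91) = 4067202/(-30) = 4067202*(-1/30) = -677867/5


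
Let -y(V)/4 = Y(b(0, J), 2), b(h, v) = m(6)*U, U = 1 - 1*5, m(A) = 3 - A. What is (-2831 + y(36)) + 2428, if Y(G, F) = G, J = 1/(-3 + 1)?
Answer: -451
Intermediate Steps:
U = -4 (U = 1 - 5 = -4)
J = -½ (J = 1/(-2) = -½ ≈ -0.50000)
b(h, v) = 12 (b(h, v) = (3 - 1*6)*(-4) = (3 - 6)*(-4) = -3*(-4) = 12)
y(V) = -48 (y(V) = -4*12 = -48)
(-2831 + y(36)) + 2428 = (-2831 - 48) + 2428 = -2879 + 2428 = -451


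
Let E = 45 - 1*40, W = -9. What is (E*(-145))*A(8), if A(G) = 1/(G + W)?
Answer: 725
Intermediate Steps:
E = 5 (E = 45 - 40 = 5)
A(G) = 1/(-9 + G) (A(G) = 1/(G - 9) = 1/(-9 + G))
(E*(-145))*A(8) = (5*(-145))/(-9 + 8) = -725/(-1) = -725*(-1) = 725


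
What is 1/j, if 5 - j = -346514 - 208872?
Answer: 1/555391 ≈ 1.8005e-6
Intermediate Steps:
j = 555391 (j = 5 - (-346514 - 208872) = 5 - 1*(-555386) = 5 + 555386 = 555391)
1/j = 1/555391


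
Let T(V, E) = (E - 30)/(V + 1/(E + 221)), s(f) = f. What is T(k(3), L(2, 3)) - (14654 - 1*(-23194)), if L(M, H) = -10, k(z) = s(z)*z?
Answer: -3595982/95 ≈ -37852.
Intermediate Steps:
k(z) = z**2 (k(z) = z*z = z**2)
T(V, E) = (-30 + E)/(V + 1/(221 + E))
T(k(3), L(2, 3)) - (14654 - 1*(-23194)) = (-6630 + (-10)**2 + 191*(-10))/(1 + 221*3**2 - 10*3**2) - (14654 - 1*(-23194)) = (-6630 + 100 - 1910)/(1 + 221*9 - 10*9) - (14654 + 23194) = -8440/(1 + 1989 - 90) - 1*37848 = -8440/1900 - 37848 = (1/1900)*(-8440) - 37848 = -422/95 - 37848 = -3595982/95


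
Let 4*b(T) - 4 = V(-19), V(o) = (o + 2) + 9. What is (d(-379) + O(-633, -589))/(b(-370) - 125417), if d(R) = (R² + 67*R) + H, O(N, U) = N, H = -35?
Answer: -58790/62709 ≈ -0.93750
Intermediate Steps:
V(o) = 11 + o (V(o) = (2 + o) + 9 = 11 + o)
b(T) = -1 (b(T) = 1 + (11 - 19)/4 = 1 + (¼)*(-8) = 1 - 2 = -1)
d(R) = -35 + R² + 67*R (d(R) = (R² + 67*R) - 35 = -35 + R² + 67*R)
(d(-379) + O(-633, -589))/(b(-370) - 125417) = ((-35 + (-379)² + 67*(-379)) - 633)/(-1 - 125417) = ((-35 + 143641 - 25393) - 633)/(-125418) = (118213 - 633)*(-1/125418) = 117580*(-1/125418) = -58790/62709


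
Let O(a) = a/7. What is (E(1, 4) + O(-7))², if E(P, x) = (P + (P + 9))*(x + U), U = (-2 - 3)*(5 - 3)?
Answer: 4489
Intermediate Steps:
U = -10 (U = -5*2 = -10)
O(a) = a/7 (O(a) = a*(⅐) = a/7)
E(P, x) = (-10 + x)*(9 + 2*P) (E(P, x) = (P + (P + 9))*(x - 10) = (P + (9 + P))*(-10 + x) = (9 + 2*P)*(-10 + x) = (-10 + x)*(9 + 2*P))
(E(1, 4) + O(-7))² = ((-90 - 20*1 + 9*4 + 2*1*4) + (⅐)*(-7))² = ((-90 - 20 + 36 + 8) - 1)² = (-66 - 1)² = (-67)² = 4489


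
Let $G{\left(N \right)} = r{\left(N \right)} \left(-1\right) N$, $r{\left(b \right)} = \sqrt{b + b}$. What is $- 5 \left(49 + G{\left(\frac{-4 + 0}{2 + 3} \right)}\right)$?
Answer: $-245 - \frac{8 i \sqrt{10}}{5} \approx -245.0 - 5.0596 i$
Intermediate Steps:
$r{\left(b \right)} = \sqrt{2} \sqrt{b}$ ($r{\left(b \right)} = \sqrt{2 b} = \sqrt{2} \sqrt{b}$)
$G{\left(N \right)} = - \sqrt{2} N^{\frac{3}{2}}$ ($G{\left(N \right)} = \sqrt{2} \sqrt{N} \left(-1\right) N = - \sqrt{2} \sqrt{N} N = - \sqrt{2} N^{\frac{3}{2}}$)
$- 5 \left(49 + G{\left(\frac{-4 + 0}{2 + 3} \right)}\right) = - 5 \left(49 - \sqrt{2} \left(\frac{-4 + 0}{2 + 3}\right)^{\frac{3}{2}}\right) = - 5 \left(49 - \sqrt{2} \left(- \frac{4}{5}\right)^{\frac{3}{2}}\right) = - 5 \left(49 - \sqrt{2} \left(- \frac{8 i \sqrt{5}}{25}\right)\right) = - 5 \left(49 + \frac{8 i \sqrt{10}}{25}\right) = -245 - \frac{8 i \sqrt{10}}{5}$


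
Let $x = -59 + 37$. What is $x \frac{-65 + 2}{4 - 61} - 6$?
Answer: $- \frac{576}{19} \approx -30.316$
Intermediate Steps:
$x = -22$
$x \frac{-65 + 2}{4 - 61} - 6 = - 22 \frac{-65 + 2}{4 - 61} - 6 = - 22 \left(- \frac{63}{-57}\right) - 6 = - 22 \left(\left(-63\right) \left(- \frac{1}{57}\right)\right) - 6 = \left(-22\right) \frac{21}{19} - 6 = - \frac{462}{19} - 6 = - \frac{576}{19}$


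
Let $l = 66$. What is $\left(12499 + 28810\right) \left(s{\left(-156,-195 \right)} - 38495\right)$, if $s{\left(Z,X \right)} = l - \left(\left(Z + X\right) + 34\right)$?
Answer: $-1574368608$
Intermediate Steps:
$s{\left(Z,X \right)} = 32 - X - Z$ ($s{\left(Z,X \right)} = 66 - \left(\left(Z + X\right) + 34\right) = 66 - \left(\left(X + Z\right) + 34\right) = 66 - \left(34 + X + Z\right) = 32 - X - Z$)
$\left(12499 + 28810\right) \left(s{\left(-156,-195 \right)} - 38495\right) = \left(12499 + 28810\right) \left(\left(32 - -195 - -156\right) - 38495\right) = 41309 \left(\left(32 + 195 + 156\right) - 38495\right) = 41309 \left(383 - 38495\right) = 41309 \left(-38112\right) = -1574368608$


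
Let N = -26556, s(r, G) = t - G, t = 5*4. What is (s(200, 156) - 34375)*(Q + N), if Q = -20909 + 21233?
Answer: 905292552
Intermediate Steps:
t = 20
s(r, G) = 20 - G
Q = 324
(s(200, 156) - 34375)*(Q + N) = ((20 - 1*156) - 34375)*(324 - 26556) = ((20 - 156) - 34375)*(-26232) = (-136 - 34375)*(-26232) = -34511*(-26232) = 905292552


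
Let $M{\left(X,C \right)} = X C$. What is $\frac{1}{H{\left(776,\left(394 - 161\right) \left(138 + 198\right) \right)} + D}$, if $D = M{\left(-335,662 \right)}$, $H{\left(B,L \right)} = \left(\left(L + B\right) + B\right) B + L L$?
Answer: $\frac{1}{6190745014} \approx 1.6153 \cdot 10^{-10}$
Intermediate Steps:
$M{\left(X,C \right)} = C X$
$H{\left(B,L \right)} = L^{2} + B \left(L + 2 B\right)$ ($H{\left(B,L \right)} = \left(\left(B + L\right) + B\right) B + L^{2} = \left(L + 2 B\right) B + L^{2} = B \left(L + 2 B\right) + L^{2} = L^{2} + B \left(L + 2 B\right)$)
$D = -221770$ ($D = 662 \left(-335\right) = -221770$)
$\frac{1}{H{\left(776,\left(394 - 161\right) \left(138 + 198\right) \right)} + D} = \frac{1}{\left(\left(\left(394 - 161\right) \left(138 + 198\right)\right)^{2} + 2 \cdot 776^{2} + 776 \left(394 - 161\right) \left(138 + 198\right)\right) - 221770} = \frac{1}{\left(\left(233 \cdot 336\right)^{2} + 2 \cdot 602176 + 776 \cdot 233 \cdot 336\right) - 221770} = \frac{1}{\left(78288^{2} + 1204352 + 776 \cdot 78288\right) - 221770} = \frac{1}{\left(6129010944 + 1204352 + 60751488\right) - 221770} = \frac{1}{6190966784 - 221770} = \frac{1}{6190745014}$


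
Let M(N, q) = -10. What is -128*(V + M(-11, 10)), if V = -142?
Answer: 19456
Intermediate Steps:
-128*(V + M(-11, 10)) = -128*(-142 - 10) = -128*(-152) = 19456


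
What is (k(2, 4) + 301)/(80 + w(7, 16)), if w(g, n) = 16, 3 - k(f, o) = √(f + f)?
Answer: 151/48 ≈ 3.1458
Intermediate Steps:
k(f, o) = 3 - √2*√f (k(f, o) = 3 - √(f + f) = 3 - √(2*f) = 3 - √2*√f)
(k(2, 4) + 301)/(80 + w(7, 16)) = ((3 - √2*√2) + 301)/(80 + 16) = ((3 - 2) + 301)/96 = (1 + 301)*(1/96) = 302*(1/96) = 151/48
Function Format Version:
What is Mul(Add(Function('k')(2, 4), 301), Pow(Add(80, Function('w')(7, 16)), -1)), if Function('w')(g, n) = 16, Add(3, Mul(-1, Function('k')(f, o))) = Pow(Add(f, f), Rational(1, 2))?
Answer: Rational(151, 48) ≈ 3.1458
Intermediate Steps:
Function('k')(f, o) = Add(3, Mul(-1, Pow(2, Rational(1, 2)), Pow(f, Rational(1, 2)))) (Function('k')(f, o) = Add(3, Mul(-1, Pow(Add(f, f), Rational(1, 2)))) = Add(3, Mul(-1, Pow(Mul(2, f), Rational(1, 2)))) = Add(3, Mul(-1, Mul(Pow(2, Rational(1, 2)), Pow(f, Rational(1, 2))))) = Add(3, Mul(-1, Pow(2, Rational(1, 2)), Pow(f, Rational(1, 2)))))
Mul(Add(Function('k')(2, 4), 301), Pow(Add(80, Function('w')(7, 16)), -1)) = Mul(Add(Add(3, Mul(-1, Pow(2, Rational(1, 2)), Pow(2, Rational(1, 2)))), 301), Pow(Add(80, 16), -1)) = Mul(Add(Add(3, -2), 301), Pow(96, -1)) = Mul(Add(1, 301), Rational(1, 96)) = Mul(302, Rational(1, 96)) = Rational(151, 48)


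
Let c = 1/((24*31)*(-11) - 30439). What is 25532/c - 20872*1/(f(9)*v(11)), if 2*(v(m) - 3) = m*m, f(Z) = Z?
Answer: -1127137986092/1143 ≈ -9.8612e+8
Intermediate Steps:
v(m) = 3 + m²/2 (v(m) = 3 + (m*m)/2 = 3 + m²/2)
c = -1/38623 (c = 1/(744*(-11) - 30439) = 1/(-8184 - 30439) = 1/(-38623) = -1/38623 ≈ -2.5891e-5)
25532/c - 20872*1/(f(9)*v(11)) = 25532/(-1/38623) - 20872*1/(9*(3 + (½)*11²)) = 25532*(-38623) - 20872*1/(9*(3 + (½)*121)) = -986122436 - 20872*1/(9*(3 + 121/2)) = -986122436 - 20872/((127/2)*9) = -986122436 - 20872/1143/2 = -986122436 - 20872*2/1143 = -986122436 - 41744/1143 = -1127137986092/1143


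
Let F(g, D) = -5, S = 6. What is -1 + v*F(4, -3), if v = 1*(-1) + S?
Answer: -26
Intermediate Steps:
v = 5 (v = 1*(-1) + 6 = -1 + 6 = 5)
-1 + v*F(4, -3) = -1 + 5*(-5) = -1 - 25 = -26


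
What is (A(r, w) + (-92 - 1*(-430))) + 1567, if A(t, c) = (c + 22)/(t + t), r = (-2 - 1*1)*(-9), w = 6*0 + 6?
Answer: 51449/27 ≈ 1905.5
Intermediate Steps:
w = 6 (w = 0 + 6 = 6)
r = 27 (r = (-2 - 1)*(-9) = -3*(-9) = 27)
A(t, c) = (22 + c)/(2*t) (A(t, c) = (22 + c)/((2*t)) = (22 + c)*(1/(2*t)) = (22 + c)/(2*t))
(A(r, w) + (-92 - 1*(-430))) + 1567 = ((½)*(22 + 6)/27 + (-92 - 1*(-430))) + 1567 = ((½)*(1/27)*28 + (-92 + 430)) + 1567 = (14/27 + 338) + 1567 = 9140/27 + 1567 = 51449/27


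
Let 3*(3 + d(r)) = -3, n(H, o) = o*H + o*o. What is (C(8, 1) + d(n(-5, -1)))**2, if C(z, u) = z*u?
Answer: 16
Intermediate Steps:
n(H, o) = o**2 + H*o (n(H, o) = H*o + o**2 = o**2 + H*o)
d(r) = -4 (d(r) = -3 + (1/3)*(-3) = -3 - 1 = -4)
C(z, u) = u*z
(C(8, 1) + d(n(-5, -1)))**2 = (1*8 - 4)**2 = (8 - 4)**2 = 4**2 = 16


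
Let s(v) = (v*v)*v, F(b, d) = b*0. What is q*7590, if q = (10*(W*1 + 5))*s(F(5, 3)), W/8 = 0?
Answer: 0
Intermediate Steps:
W = 0 (W = 8*0 = 0)
F(b, d) = 0
s(v) = v³ (s(v) = v²*v = v³)
q = 0 (q = (10*(0*1 + 5))*0³ = (10*(0 + 5))*0 = (10*5)*0 = 50*0 = 0)
q*7590 = 0*7590 = 0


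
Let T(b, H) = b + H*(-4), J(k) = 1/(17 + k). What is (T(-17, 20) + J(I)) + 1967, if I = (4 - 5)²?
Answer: 33661/18 ≈ 1870.1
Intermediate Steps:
I = 1 (I = (-1)² = 1)
T(b, H) = b - 4*H
(T(-17, 20) + J(I)) + 1967 = ((-17 - 4*20) + 1/(17 + 1)) + 1967 = ((-17 - 80) + 1/18) + 1967 = (-97 + 1/18) + 1967 = -1745/18 + 1967 = 33661/18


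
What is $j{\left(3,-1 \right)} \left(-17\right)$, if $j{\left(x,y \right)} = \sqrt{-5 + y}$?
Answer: $- 17 i \sqrt{6} \approx - 41.641 i$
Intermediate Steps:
$j{\left(3,-1 \right)} \left(-17\right) = \sqrt{-5 - 1} \left(-17\right) = \sqrt{-6} \left(-17\right) = i \sqrt{6} \left(-17\right) = - 17 i \sqrt{6}$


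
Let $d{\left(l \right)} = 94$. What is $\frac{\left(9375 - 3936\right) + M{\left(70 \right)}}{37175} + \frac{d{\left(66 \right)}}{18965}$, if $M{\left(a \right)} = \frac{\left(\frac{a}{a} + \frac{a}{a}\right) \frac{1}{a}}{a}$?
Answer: $\frac{52256095443}{345461698750} \approx 0.15126$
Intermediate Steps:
$M{\left(a \right)} = \frac{2}{a^{2}}$ ($M{\left(a \right)} = \frac{\left(1 + 1\right) \frac{1}{a}}{a} = \frac{2 \frac{1}{a}}{a} = \frac{2}{a^{2}}$)
$\frac{\left(9375 - 3936\right) + M{\left(70 \right)}}{37175} + \frac{d{\left(66 \right)}}{18965} = \frac{\left(9375 - 3936\right) + \frac{2}{4900}}{37175} + \frac{94}{18965} = \left(5439 + 2 \cdot \frac{1}{4900}\right) \frac{1}{37175} + 94 \cdot \frac{1}{18965} = \left(5439 + \frac{1}{2450}\right) \frac{1}{37175} + \frac{94}{18965} = \frac{13325551}{2450} \cdot \frac{1}{37175} + \frac{94}{18965} = \frac{13325551}{91078750} + \frac{94}{18965} = \frac{52256095443}{345461698750}$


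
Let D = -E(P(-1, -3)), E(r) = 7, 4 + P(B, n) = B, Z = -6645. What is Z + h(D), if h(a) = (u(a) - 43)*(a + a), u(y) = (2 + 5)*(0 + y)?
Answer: -5357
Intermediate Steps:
u(y) = 7*y
P(B, n) = -4 + B
D = -7 (D = -1*7 = -7)
h(a) = 2*a*(-43 + 7*a) (h(a) = (7*a - 43)*(a + a) = (-43 + 7*a)*(2*a) = 2*a*(-43 + 7*a))
Z + h(D) = -6645 + 2*(-7)*(-43 + 7*(-7)) = -6645 + 2*(-7)*(-43 - 49) = -6645 + 2*(-7)*(-92) = -6645 + 1288 = -5357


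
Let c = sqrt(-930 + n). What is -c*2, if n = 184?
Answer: -2*I*sqrt(746) ≈ -54.626*I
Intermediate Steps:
c = I*sqrt(746) (c = sqrt(-930 + 184) = sqrt(-746) = I*sqrt(746) ≈ 27.313*I)
-c*2 = -I*sqrt(746)*2 = -2*I*sqrt(746)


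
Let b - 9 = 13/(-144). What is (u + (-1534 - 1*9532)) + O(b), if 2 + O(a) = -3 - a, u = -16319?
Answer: -3945443/144 ≈ -27399.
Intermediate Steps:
b = 1283/144 (b = 9 + 13/(-144) = 9 + 13*(-1/144) = 9 - 13/144 = 1283/144 ≈ 8.9097)
O(a) = -5 - a (O(a) = -2 + (-3 - a) = -5 - a)
(u + (-1534 - 1*9532)) + O(b) = (-16319 + (-1534 - 1*9532)) + (-5 - 1*1283/144) = (-16319 + (-1534 - 9532)) + (-5 - 1283/144) = (-16319 - 11066) - 2003/144 = -27385 - 2003/144 = -3945443/144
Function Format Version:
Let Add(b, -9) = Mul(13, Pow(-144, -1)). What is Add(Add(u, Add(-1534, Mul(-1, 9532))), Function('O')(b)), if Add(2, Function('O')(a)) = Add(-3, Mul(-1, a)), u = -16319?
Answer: Rational(-3945443, 144) ≈ -27399.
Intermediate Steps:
b = Rational(1283, 144) (b = Add(9, Mul(13, Pow(-144, -1))) = Add(9, Mul(13, Rational(-1, 144))) = Add(9, Rational(-13, 144)) = Rational(1283, 144) ≈ 8.9097)
Function('O')(a) = Add(-5, Mul(-1, a)) (Function('O')(a) = Add(-2, Add(-3, Mul(-1, a))) = Add(-5, Mul(-1, a)))
Add(Add(u, Add(-1534, Mul(-1, 9532))), Function('O')(b)) = Add(Add(-16319, Add(-1534, Mul(-1, 9532))), Add(-5, Mul(-1, Rational(1283, 144)))) = Add(Add(-16319, Add(-1534, -9532)), Add(-5, Rational(-1283, 144))) = Add(Add(-16319, -11066), Rational(-2003, 144)) = Add(-27385, Rational(-2003, 144)) = Rational(-3945443, 144)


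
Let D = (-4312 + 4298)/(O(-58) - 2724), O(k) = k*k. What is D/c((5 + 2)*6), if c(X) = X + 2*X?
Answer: -1/5760 ≈ -0.00017361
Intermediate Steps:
O(k) = k²
D = -7/320 (D = (-4312 + 4298)/((-58)² - 2724) = -14/(3364 - 2724) = -14/640 = -14*1/640 = -7/320 ≈ -0.021875)
c(X) = 3*X
D/c((5 + 2)*6) = -7*1/(18*(5 + 2))/320 = -7/(320*(3*(7*6))) = -7/(320*(3*42)) = -7/320/126 = -7/320*1/126 = -1/5760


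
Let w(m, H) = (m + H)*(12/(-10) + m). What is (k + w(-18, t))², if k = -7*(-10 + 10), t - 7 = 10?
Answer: 9216/25 ≈ 368.64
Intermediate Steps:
t = 17 (t = 7 + 10 = 17)
w(m, H) = (-6/5 + m)*(H + m) (w(m, H) = (H + m)*(12*(-⅒) + m) = (H + m)*(-6/5 + m) = (-6/5 + m)*(H + m))
k = 0 (k = -7*0 = 0)
(k + w(-18, t))² = (0 + ((-18)² - 6/5*17 - 6/5*(-18) + 17*(-18)))² = (0 + (324 - 102/5 + 108/5 - 306))² = (0 + 96/5)² = (96/5)² = 9216/25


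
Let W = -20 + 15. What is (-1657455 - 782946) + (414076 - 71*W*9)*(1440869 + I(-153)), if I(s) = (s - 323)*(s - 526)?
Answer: 736094064382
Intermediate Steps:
W = -5
I(s) = (-526 + s)*(-323 + s) (I(s) = (-323 + s)*(-526 + s) = (-526 + s)*(-323 + s))
(-1657455 - 782946) + (414076 - 71*W*9)*(1440869 + I(-153)) = (-1657455 - 782946) + (414076 - 71*(-5)*9)*(1440869 + (169898 + (-153)**2 - 849*(-153))) = -2440401 + (414076 + 355*9)*(1440869 + (169898 + 23409 + 129897)) = -2440401 + (414076 + 3195)*(1440869 + 323204) = -2440401 + 417271*1764073 = -2440401 + 736096504783 = 736094064382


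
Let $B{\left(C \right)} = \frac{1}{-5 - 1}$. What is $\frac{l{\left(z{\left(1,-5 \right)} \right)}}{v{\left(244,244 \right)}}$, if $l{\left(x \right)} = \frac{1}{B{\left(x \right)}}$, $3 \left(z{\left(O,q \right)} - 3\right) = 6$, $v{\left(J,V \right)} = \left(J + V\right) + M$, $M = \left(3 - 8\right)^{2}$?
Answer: $- \frac{2}{171} \approx -0.011696$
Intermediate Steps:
$M = 25$ ($M = \left(-5\right)^{2} = 25$)
$B{\left(C \right)} = - \frac{1}{6}$ ($B{\left(C \right)} = \frac{1}{-6} = - \frac{1}{6}$)
$v{\left(J,V \right)} = 25 + J + V$ ($v{\left(J,V \right)} = \left(J + V\right) + 25 = 25 + J + V$)
$z{\left(O,q \right)} = 5$ ($z{\left(O,q \right)} = 3 + \frac{1}{3} \cdot 6 = 3 + 2 = 5$)
$l{\left(x \right)} = -6$ ($l{\left(x \right)} = \frac{1}{- \frac{1}{6}} = -6$)
$\frac{l{\left(z{\left(1,-5 \right)} \right)}}{v{\left(244,244 \right)}} = - \frac{6}{25 + 244 + 244} = - \frac{6}{513} = \left(-6\right) \frac{1}{513} = - \frac{2}{171}$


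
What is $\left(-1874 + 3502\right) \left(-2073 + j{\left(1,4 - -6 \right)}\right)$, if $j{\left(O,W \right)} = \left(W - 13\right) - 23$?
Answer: $-3417172$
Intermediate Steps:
$j{\left(O,W \right)} = -36 + W$ ($j{\left(O,W \right)} = \left(-13 + W\right) - 23 = -36 + W$)
$\left(-1874 + 3502\right) \left(-2073 + j{\left(1,4 - -6 \right)}\right) = \left(-1874 + 3502\right) \left(-2073 + \left(-36 + \left(4 - -6\right)\right)\right) = 1628 \left(-2073 + \left(-36 + \left(4 + 6\right)\right)\right) = 1628 \left(-2073 + \left(-36 + 10\right)\right) = 1628 \left(-2073 - 26\right) = 1628 \left(-2099\right) = -3417172$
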